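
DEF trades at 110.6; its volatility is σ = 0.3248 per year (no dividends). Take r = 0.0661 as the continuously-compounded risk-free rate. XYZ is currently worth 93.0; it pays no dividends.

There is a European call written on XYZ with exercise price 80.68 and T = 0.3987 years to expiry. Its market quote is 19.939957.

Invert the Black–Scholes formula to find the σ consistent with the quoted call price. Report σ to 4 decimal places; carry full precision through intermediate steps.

sigma = 0.5264

At σ = 0.5264 the Black–Scholes value reproduces the quote:
σ√T = 0.5264·√0.3987 = 0.332383
d₁ = (ln(S/K) + (r+σ²/2)T) / (σ√T) = (ln(93.0/80.68) + (0.0661+0.5264²/2)·0.3987) / 0.332383 = (0.142109 + 0.081593) / 0.332383 = 0.673025
d₂ = d₁ − σ√T = 0.673025 − 0.332383 = 0.340642
e^{−rT} = 0.973990
N(d₁) = 0.749534,  N(d₂) = 0.633313
V = S·N(d₁) − K·e^{−rT}·N(d₂) = 69.706687 − 49.766730 = 19.939957 (the quoted price), and the Black–Scholes price is strictly increasing in σ, so σ is unique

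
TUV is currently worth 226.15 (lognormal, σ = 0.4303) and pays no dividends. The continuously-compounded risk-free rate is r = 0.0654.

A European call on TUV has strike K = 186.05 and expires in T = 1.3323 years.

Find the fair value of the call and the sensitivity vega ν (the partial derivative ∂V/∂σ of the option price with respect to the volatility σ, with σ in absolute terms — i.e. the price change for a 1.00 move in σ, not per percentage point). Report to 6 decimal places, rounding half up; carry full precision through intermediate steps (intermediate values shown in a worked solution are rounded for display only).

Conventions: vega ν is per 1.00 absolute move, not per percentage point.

price = 72.657836
ν = 74.602532

σ√T = 0.4303·√1.3323 = 0.496675
d₁ = (ln(S/K) + (r+σ²/2)T) / (σ√T) = (ln(226.15/186.05) + (0.0654+0.4303²/2)·1.3323) / 0.496675 = (0.195183 + 0.210475) / 0.496675 = 0.816748
d₂ = d₁ − σ√T = 0.816748 − 0.496675 = 0.320073
e^{−rT} = 0.916556
N(d₁) = 0.792964,  N(d₂) = 0.625544
Call price V = S·N(d₁) − K·e^{−rT}·N(d₂) = 179.328777 − 106.670941 = 72.657836
φ(d₁) = (1/√(2π))·e^{−d₁²/2} = 0.285796
ν = S·φ(d₁)·√T = 74.602532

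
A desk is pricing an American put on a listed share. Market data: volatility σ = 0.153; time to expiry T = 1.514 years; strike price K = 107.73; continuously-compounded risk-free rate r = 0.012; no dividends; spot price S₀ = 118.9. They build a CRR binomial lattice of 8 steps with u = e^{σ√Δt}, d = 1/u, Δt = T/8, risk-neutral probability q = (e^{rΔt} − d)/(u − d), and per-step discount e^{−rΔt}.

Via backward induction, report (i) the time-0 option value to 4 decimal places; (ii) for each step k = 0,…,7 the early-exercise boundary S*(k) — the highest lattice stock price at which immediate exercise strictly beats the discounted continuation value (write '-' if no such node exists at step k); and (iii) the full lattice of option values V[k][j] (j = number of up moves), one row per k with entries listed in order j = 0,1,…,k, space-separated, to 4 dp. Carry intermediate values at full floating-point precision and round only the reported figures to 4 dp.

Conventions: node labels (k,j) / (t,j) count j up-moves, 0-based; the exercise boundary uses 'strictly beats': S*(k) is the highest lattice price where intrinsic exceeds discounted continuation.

price = 3.6484
boundary = - - - - - 85.2413 91.1080 97.3784
tree:
3.6484
5.5905 1.7262
8.3477 2.8635 0.5987
12.0855 4.6543 1.0888 0.1123
16.8585 7.3757 1.9588 0.2253 0.0000
22.4887 11.3146 3.4771 0.4519 0.0000 0.0000
27.9776 16.6220 6.0678 0.9067 0.0000 0.0000 0.0000
33.1131 22.4887 10.3516 1.8191 0.0000 0.0000 0.0000 0.0000
37.9179 27.9776 16.6220 3.6496 0.0000 0.0000 0.0000 0.0000 0.0000

params: Δt=0.18925 u=1.06882 d=0.93561 q=0.50043 e^(-rΔt)=0.99773
t_8 payoffs: 37.9179 27.9776 16.6220 3.6496 0.0000 0.0000 0.0000 0.0000 0.0000
t_7: node(7,0) S=74.6169 payoff=33.1131 vs cont=32.8687 → 33.1131 [stop]  node(7,1) S=85.2413 payoff=22.4887 vs cont=22.2443 → 22.4887 [stop]  node(7,2) S=97.3784 payoff=10.3516 vs cont=10.1072 → 10.3516 [stop]  node(7,3) S=111.2437 payoff=0.0000 vs cont=1.8191 → 1.8191 [wait]  node(7,4) S=127.0832 payoff=0.0000 vs cont=0.0000 → 0.0000 [wait]  node(7,5) S=145.1781 payoff=0.0000 vs cont=0.0000 → 0.0000 [wait]  node(7,6) S=165.8493 payoff=0.0000 vs cont=0.0000 → 0.0000 [wait]  node(7,7) S=189.4639 payoff=0.0000 vs cont=0.0000 → 0.0000 [wait]  ⇒ S*(7)=97.3784
t_6: node(6,0) S=79.7524 payoff=27.9776 vs cont=27.7333 → 27.9776 [stop]  node(6,1) S=91.1080 payoff=16.6220 vs cont=16.3777 → 16.6220 [stop]  node(6,2) S=104.0804 payoff=3.6496 vs cont=6.0678 → 6.0678 [wait]  node(6,3) S=118.9000 payoff=0.0000 vs cont=0.9067 → 0.9067 [wait]  node(6,4) S=135.8297 payoff=0.0000 vs cont=0.0000 → 0.0000 [wait]  node(6,5) S=155.1699 payoff=0.0000 vs cont=0.0000 → 0.0000 [wait]  node(6,6) S=177.2638 payoff=0.0000 vs cont=0.0000 → 0.0000 [wait]  ⇒ S*(6)=91.1080
t_5: node(5,0) S=85.2413 payoff=22.4887 vs cont=22.2443 → 22.4887 [stop]  node(5,1) S=97.3784 payoff=10.3516 vs cont=11.3146 → 11.3146 [wait]  node(5,2) S=111.2437 payoff=0.0000 vs cont=3.4771 → 3.4771 [wait]  node(5,3) S=127.0832 payoff=0.0000 vs cont=0.4519 → 0.4519 [wait]  node(5,4) S=145.1781 payoff=0.0000 vs cont=0.0000 → 0.0000 [wait]  node(5,5) S=165.8493 payoff=0.0000 vs cont=0.0000 → 0.0000 [wait]  ⇒ S*(5)=85.2413
t_4: node(4,0) S=91.1080 payoff=16.6220 vs cont=16.8585 → 16.8585 [wait]  node(4,1) S=104.0804 payoff=3.6496 vs cont=7.3757 → 7.3757 [wait]  node(4,2) S=118.9000 payoff=0.0000 vs cont=1.9588 → 1.9588 [wait]  node(4,3) S=135.8297 payoff=0.0000 vs cont=0.2253 → 0.2253 [wait]  node(4,4) S=155.1699 payoff=0.0000 vs cont=0.0000 → 0.0000 [wait]  ⇒ S*(4)=-
t_3: node(3,0) S=97.3784 payoff=10.3516 vs cont=12.0855 → 12.0855 [wait]  node(3,1) S=111.2437 payoff=0.0000 vs cont=4.6543 → 4.6543 [wait]  node(3,2) S=127.0832 payoff=0.0000 vs cont=1.0888 → 1.0888 [wait]  node(3,3) S=145.1781 payoff=0.0000 vs cont=0.1123 → 0.1123 [wait]  ⇒ S*(3)=-
t_2: node(2,0) S=104.0804 payoff=3.6496 vs cont=8.3477 → 8.3477 [wait]  node(2,1) S=118.9000 payoff=0.0000 vs cont=2.8635 → 2.8635 [wait]  node(2,2) S=135.8297 payoff=0.0000 vs cont=0.5987 → 0.5987 [wait]  ⇒ S*(2)=-
t_1: node(1,0) S=111.2437 payoff=0.0000 vs cont=5.5905 → 5.5905 [wait]  node(1,1) S=127.0832 payoff=0.0000 vs cont=1.7262 → 1.7262 [wait]  ⇒ S*(1)=-
t_0: node(0,0) S=118.9000 payoff=0.0000 vs cont=3.6484 → 3.6484 [wait]  ⇒ S*(0)=-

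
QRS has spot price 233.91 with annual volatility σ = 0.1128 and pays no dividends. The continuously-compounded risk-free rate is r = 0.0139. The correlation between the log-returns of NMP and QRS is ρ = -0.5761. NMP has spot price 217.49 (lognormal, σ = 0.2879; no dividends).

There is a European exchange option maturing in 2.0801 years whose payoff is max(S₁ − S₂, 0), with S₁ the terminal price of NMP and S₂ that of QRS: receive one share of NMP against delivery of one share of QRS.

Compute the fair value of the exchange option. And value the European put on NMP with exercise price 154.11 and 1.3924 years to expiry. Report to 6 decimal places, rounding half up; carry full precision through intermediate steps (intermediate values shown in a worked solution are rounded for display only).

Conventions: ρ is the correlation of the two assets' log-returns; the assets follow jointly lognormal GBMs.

σ_eff = √(σ₁² + σ₂² − 2ρσ₁σ₂) = √(0.2879² + 0.1128² − 2·-0.5761·0.2879·0.1128) = 0.364730
d₁ = (ln(S₁/S₂) + (q₂ − q₁ + σ_eff²/2)T) / (σ_eff√T) = (ln(217.49/233.91) + (0.0 − 0.0 + 0.066514)·2.0801) / 0.526034 = 0.124654
d₂ = d₁ − σ_eff√T = 0.124654 − 0.526034 = -0.401380
N(d₁) = 0.549601,  N(d₂) = 0.344070
V = S₁·e^{−q₁T}·N(d₁) − S₂·e^{−q₂T}·N(d₂) = 119.532790 − 80.481473 = 39.051317
[vanilla: NMP put K=154.11]
σ√T = 0.2879·√1.3924 = 0.339722
d₁ = (ln(S/K) + (r+σ²/2)T) / (σ√T) = (ln(217.49/154.11) + (0.0139+0.2879²/2)·1.3924) / 0.339722 = (0.344486 + 0.077060) / 0.339722 = 1.240856
d₂ = d₁ − σ√T = 1.240856 − 0.339722 = 0.901134
e^{−rT} = 0.980832
N(−d₁) = 0.107329,  N(−d₂) = 0.183759
price = K·e^{−rT}·N(−d₂) − S·N(−d₁) = 27.776197 − 23.343083 = 4.433114

exchange price = 39.051317
price(NMP put K=154.11) = 4.433114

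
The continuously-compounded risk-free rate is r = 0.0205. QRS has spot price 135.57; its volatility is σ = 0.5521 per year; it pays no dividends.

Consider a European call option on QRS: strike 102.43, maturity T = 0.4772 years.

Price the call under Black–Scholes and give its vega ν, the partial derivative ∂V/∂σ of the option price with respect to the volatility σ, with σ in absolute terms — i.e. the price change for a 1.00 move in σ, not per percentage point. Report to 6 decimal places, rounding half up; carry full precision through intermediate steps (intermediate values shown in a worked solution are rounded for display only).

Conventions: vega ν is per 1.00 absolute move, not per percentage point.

price = 39.836172
ν = 23.763302

σ√T = 0.5521·√0.4772 = 0.381389
d₁ = (ln(S/K) + (r+σ²/2)T) / (σ√T) = (ln(135.57/102.43) + (0.0205+0.5521²/2)·0.4772) / 0.381389 = (0.280308 + 0.082511) / 0.381389 = 0.951312
d₂ = d₁ − σ√T = 0.951312 − 0.381389 = 0.569923
e^{−rT} = 0.990265
N(d₁) = 0.829277,  N(d₂) = 0.715635
Call price V = S·N(d₁) − K·e^{−rT}·N(d₂) = 112.425084 − 72.588912 = 39.836172
φ(d₁) = (1/√(2π))·e^{−d₁²/2} = 0.253742
ν = S·φ(d₁)·√T = 23.763302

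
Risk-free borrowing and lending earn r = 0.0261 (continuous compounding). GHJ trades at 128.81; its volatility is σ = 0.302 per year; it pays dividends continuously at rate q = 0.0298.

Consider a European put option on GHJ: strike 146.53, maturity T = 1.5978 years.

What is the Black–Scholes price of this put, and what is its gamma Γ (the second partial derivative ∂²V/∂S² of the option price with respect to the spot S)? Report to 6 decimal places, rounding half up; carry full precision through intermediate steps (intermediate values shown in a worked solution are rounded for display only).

σ√T = 0.302·√1.5978 = 0.381740
d₁ = (ln(S/K) + (r−q+σ²/2)T) / (σ√T) = (ln(128.81/146.53) + (0.0261−0.0298+0.302²/2)·1.5978) / 0.381740 = (-0.128892 + 0.066951) / 0.381740 = -0.162259
d₂ = d₁ − σ√T = -0.162259 − 0.381740 = -0.543999
e^{−rT} = 0.959155
e^{−qT} = 0.953501
N(−d₁) = 0.564449,  N(−d₂) = 0.706779
Put price V = K·e^{−rT}·N(−d₂) − S·e^{−qT}·N(−d₁) = 99.334240 − 69.325907 = 30.008333
φ(d₁) = (1/√(2π))·e^{−d₁²/2} = 0.393725
Γ = e^{−qT}·φ(d₁) / (S·σ·√T) = 0.007635

price = 30.008333
Γ = 0.007635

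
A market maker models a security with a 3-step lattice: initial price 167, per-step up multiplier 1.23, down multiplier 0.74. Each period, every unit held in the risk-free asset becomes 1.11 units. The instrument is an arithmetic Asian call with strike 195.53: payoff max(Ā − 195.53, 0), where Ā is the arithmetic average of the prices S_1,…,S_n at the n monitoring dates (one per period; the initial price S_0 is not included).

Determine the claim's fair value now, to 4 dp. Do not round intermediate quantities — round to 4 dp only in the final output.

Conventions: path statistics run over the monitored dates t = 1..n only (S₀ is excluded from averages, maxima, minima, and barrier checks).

No-arbitrage gives p* = (R−d)/(u−d) = 0.7551: enumerate every path, weight its payoff by its p*-probability, and discount by R^3.
Enumerate all 2^3 = 8 price paths (U = up ×1.23, D = down ×0.74); each path with k up-moves has probability p*^k·(1−p*)^(3−k).
DDD: Ā=94.2339, payoff=0.0000, prob=0.014688
UDD: Ā=156.6320, payoff=0.0000, prob=0.045287
DUD: Ā=129.3553, payoff=0.0000, prob=0.045287
UUD: Ā=215.0095, payoff=19.4795, prob=0.139636
DDU: Ā=109.1706, payoff=0.0000, prob=0.045287
UDU: Ā=181.4592, payoff=0.0000, prob=0.139636
DUU: Ā=154.1825, payoff=0.0000, prob=0.139636
UUU: Ā=256.2764, payoff=60.7464, prob=0.430543
Price = Σ prob·payoff / R^3 = 28.873978 / 1.367631 = 21.1124

price = 21.1124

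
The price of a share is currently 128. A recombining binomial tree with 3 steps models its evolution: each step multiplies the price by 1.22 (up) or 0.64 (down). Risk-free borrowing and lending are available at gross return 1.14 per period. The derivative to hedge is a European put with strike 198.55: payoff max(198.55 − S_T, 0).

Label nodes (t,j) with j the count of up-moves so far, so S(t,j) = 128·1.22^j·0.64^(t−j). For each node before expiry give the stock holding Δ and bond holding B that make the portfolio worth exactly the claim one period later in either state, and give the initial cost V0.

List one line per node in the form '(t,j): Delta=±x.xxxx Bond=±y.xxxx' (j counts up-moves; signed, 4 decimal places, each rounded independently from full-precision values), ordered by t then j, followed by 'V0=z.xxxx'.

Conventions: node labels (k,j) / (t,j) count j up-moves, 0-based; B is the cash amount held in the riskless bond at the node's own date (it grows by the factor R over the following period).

Arbitrage-free pricing uses the up-move probability p* = (R−d)/(u−d) = 0.8621, discounting each step at R = 1.14.
At maturity the claim pays: V(3,0)=164.9956, V(3,1)=134.5869, V(3,2)=76.6203, V(3,3)=0.0000
(2,0): S=52.4288. Δ = (V_up−V_dn)/(S_up−S_dn) = (134.5869−164.9956)/(63.9631−33.5544) = -1.0000. V = [p*·134.5869 + (1−p*)·164.9956]/1.14 = 121.7379. B = V − Δ·S = 174.1667.
(2,1): S=99.9424. Δ = (V_up−V_dn)/(S_up−S_dn) = (76.6203−134.5869)/(121.9297−63.9631) = -1.0000. V = [p*·76.6203 + (1−p*)·134.5869]/1.14 = 74.2243. B = V − Δ·S = 174.1667.
(2,2): S=190.5152. Δ = (V_up−V_dn)/(S_up−S_dn) = (0.0000−76.6203)/(232.4285−121.9297) = -0.6934. V = [p*·0.0000 + (1−p*)·76.6203]/1.14 = 9.2705. B = V − Δ·S = 141.3744.
(1,0): S=81.9200. Δ = (V_up−V_dn)/(S_up−S_dn) = (74.2243−121.7379)/(99.9424−52.4288) = -1.0000. V = [p*·74.2243 + (1−p*)·121.7379]/1.14 = 70.8578. B = V − Δ·S = 152.7778.
(1,1): S=156.1600. Δ = (V_up−V_dn)/(S_up−S_dn) = (9.2705−74.2243)/(190.5152−99.9424) = -0.7171. V = [p*·9.2705 + (1−p*)·74.2243]/1.14 = 15.9909. B = V − Δ·S = 127.9802.
(0,0): S=128.0000. Δ = (V_up−V_dn)/(S_up−S_dn) = (15.9909−70.8578)/(156.1600−81.9200) = -0.7390. V = [p*·15.9909 + (1−p*)·70.8578]/1.14 = 20.6655. B = V − Δ·S = 115.2637.
Sanity check at the root: Δ(0,0)·S0 + B(0,0) reproduces V0 = 20.6655.

(0,0): Delta=-0.7390 Bond=115.2637
(1,0): Delta=-1.0000 Bond=152.7778
(1,1): Delta=-0.7171 Bond=127.9802
(2,0): Delta=-1.0000 Bond=174.1667
(2,1): Delta=-1.0000 Bond=174.1667
(2,2): Delta=-0.6934 Bond=141.3744
V0=20.6655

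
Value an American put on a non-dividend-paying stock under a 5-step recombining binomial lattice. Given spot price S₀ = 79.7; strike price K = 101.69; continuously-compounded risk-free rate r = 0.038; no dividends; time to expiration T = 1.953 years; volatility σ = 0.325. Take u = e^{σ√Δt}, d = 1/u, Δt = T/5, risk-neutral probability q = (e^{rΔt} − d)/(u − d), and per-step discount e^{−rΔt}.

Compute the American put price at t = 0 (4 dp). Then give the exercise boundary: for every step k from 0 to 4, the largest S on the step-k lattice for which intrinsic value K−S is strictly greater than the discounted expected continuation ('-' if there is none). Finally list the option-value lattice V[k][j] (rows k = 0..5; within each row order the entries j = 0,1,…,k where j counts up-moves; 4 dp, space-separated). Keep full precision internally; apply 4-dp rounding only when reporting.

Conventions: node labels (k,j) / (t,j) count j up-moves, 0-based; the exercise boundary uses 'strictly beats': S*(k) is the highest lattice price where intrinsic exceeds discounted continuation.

Δt=0.39060, u=1.22522, d=0.81618, q=0.48595, disc=e^(-rΔt)=0.98527
k=5 terminal: V=max(K-S,0) → 72.8236 58.3570 36.6403 4.0402 0.0000 0.0000
k=4: j=0 S=35.3676 intr=66.3224 cont=64.8242 V=66.3224[EX]; j=1 S=53.0923 intr=48.5977 cont=47.0994 V=48.5977[EX]; j=2 S=79.7000 intr=21.9900 cont=20.4918 V=21.9900[EX]; j=3 S=119.6423 intr=0.0000 cont=2.0462 V=2.0462[hold]; j=4 S=179.6021 intr=0.0000 cont=0.0000 V=0.0000[hold]  S*(4)=79.7000
k=3: j=0 S=43.3330 intr=58.3570 cont=56.8588 V=58.3570[EX]; j=1 S=65.0497 intr=36.6403 cont=35.1421 V=36.6403[EX]; j=2 S=97.6498 intr=4.0402 cont=12.1171 V=12.1171[hold]; j=3 S=146.5879 intr=0.0000 cont=1.0364 V=1.0364[hold]  S*(3)=65.0497
k=2: j=0 S=53.0923 intr=48.5977 cont=47.0994 V=48.5977[EX]; j=1 S=79.7000 intr=21.9900 cont=24.3590 V=24.3590[hold]; j=2 S=119.6423 intr=0.0000 cont=6.6332 V=6.6332[hold]  S*(2)=53.0923
k=1: j=0 S=65.0497 intr=36.6403 cont=36.2764 V=36.6403[EX]; j=1 S=97.6498 intr=4.0402 cont=15.5131 V=15.5131[hold]  S*(1)=65.0497
k=0: j=0 S=79.7000 intr=21.9900 cont=25.9849 V=25.9849[hold]  S*(0)=-

price = 25.9849
boundary = - 65.0497 53.0923 65.0497 79.7000
tree:
25.9849
36.6403 15.5131
48.5977 24.3590 6.6332
58.3570 36.6403 12.1171 1.0364
66.3224 48.5977 21.9900 2.0462 0.0000
72.8236 58.3570 36.6403 4.0402 0.0000 0.0000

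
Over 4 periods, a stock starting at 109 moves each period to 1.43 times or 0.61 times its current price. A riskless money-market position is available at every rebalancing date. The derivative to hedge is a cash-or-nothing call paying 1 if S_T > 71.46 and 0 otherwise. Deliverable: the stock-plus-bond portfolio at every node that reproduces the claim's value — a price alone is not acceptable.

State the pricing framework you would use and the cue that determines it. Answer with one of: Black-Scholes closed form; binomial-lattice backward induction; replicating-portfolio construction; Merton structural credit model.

Key observation: what is demanded is not a single number but the (Δ, B) position at each node of the 1.43/0.61 tree starting at 109; constructing those positions is the replicating-portfolio method.

framework: replicating-portfolio construction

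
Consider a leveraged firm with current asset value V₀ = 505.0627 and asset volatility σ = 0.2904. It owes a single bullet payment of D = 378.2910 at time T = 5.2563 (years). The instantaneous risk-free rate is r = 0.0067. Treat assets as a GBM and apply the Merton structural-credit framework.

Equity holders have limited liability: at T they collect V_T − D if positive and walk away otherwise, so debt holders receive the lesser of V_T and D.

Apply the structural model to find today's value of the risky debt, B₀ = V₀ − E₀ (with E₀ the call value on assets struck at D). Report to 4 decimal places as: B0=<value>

With assets at 505.0627 and a single debt payment of 378.2910 at 5.2563 years:
d₁ = [ln(V₀/D) + (r + σ²/2)T] / (σ√T)
   = [ln(505.0627/378.2910) + (0.0067 + 0.5·0.2904²)·5.2563] / (0.2904·√5.2563)
   = [0.289019 + 0.256855] / 0.665789 = 0.819890
d₂ = d₁ − σ√T = 0.819890 − 0.665789 = 0.154101
N(d₁) = 0.793860,  N(d₂) = 0.561235,  e^(−rT) = 0.965396
E₀ = V₀·N(d₁) − D·e^(−rT)·N(d₂)
   = 505.0627·0.793860 − 378.2910·0.965396·0.561235 = 195.986102
B₀ = V₀ − E₀ = 505.0627 − 195.986102 = 309.076598

B0=309.0766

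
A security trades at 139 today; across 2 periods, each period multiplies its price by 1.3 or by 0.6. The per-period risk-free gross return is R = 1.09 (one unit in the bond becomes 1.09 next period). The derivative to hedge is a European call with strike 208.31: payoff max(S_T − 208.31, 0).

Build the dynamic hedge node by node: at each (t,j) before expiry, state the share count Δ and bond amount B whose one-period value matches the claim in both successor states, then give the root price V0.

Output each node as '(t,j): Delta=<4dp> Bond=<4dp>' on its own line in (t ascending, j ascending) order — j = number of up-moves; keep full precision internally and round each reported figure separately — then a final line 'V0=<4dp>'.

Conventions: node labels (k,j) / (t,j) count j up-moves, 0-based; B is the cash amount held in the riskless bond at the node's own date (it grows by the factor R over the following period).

(0,0): Delta=0.1756 Bond=-13.4332
(1,0): Delta=0.0000 Bond=0.0000
(1,1): Delta=0.2103 Bond=-20.9174
V0=10.9705

Under the risk-neutral measure, an up-move has probability p* = (R−d)/(u−d) = 0.7000 and values discount at R = 1.09.
At maturity the claim pays: V(2,0)=0.0000, V(2,1)=0.0000, V(2,2)=26.6000
Node (1,0) S=83.4000: V=(p*·0.0000+(1−p*)·0.0000)/1.09=0.0000; Δ=(0.0000−0.0000)/(108.4200−50.0400)=0.0000; B=V−Δ·S=0.0000
Node (1,1) S=180.7000: V=(p*·26.6000+(1−p*)·0.0000)/1.09=17.0826; Δ=(26.6000−0.0000)/(234.9100−108.4200)=0.2103; B=V−Δ·S=-20.9174
Node (0,0) S=139.0000: V=(p*·17.0826+(1−p*)·0.0000)/1.09=10.9705; Δ=(17.0826−0.0000)/(180.7000−83.4000)=0.1756; B=V−Δ·S=-13.4332
Verification: the root portfolio costs Δ(0,0)·S0 + B(0,0) = 10.9705, matching V0.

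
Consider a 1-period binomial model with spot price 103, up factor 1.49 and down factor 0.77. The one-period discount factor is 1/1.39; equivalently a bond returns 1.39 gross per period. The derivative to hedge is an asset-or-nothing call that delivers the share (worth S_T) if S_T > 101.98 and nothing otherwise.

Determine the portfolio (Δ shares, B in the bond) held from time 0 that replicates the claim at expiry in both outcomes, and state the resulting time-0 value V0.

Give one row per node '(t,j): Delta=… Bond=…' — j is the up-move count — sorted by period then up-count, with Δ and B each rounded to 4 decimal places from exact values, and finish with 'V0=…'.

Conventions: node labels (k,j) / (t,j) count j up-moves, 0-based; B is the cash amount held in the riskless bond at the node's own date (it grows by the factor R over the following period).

(0,0): Delta=2.0694 Bond=-118.0774
V0=95.0753

Risk-neutral probability p* = (R−d)/(u−d) = (1.39−0.77)/(1.49−0.77) = 0.8611.
At maturity the claim pays: V(1,0)=0.0000, V(1,1)=153.4700
Node (0,0) S=103.0000: V=(p*·153.4700+(1−p*)·0.0000)/1.39=95.0753; Δ=(153.4700−0.0000)/(153.4700−79.3100)=2.0694; B=V−Δ·S=-118.0774
Sanity check at the root: Δ(0,0)·S0 + B(0,0) reproduces V0 = 95.0753.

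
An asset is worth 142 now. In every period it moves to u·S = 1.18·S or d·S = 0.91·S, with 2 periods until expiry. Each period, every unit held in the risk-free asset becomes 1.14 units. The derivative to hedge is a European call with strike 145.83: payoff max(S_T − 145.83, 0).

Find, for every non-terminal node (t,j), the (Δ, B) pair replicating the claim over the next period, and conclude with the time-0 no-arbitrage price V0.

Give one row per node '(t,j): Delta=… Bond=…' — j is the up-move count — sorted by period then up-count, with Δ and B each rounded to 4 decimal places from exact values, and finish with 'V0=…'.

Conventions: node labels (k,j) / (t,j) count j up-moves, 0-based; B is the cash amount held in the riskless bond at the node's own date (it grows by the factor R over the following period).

Under the risk-neutral measure, an up-move has probability p* = (R−d)/(u−d) = 0.8519 and values discount at R = 1.14.
At maturity the claim pays: V(2,0)=0.0000, V(2,1)=6.6496, V(2,2)=51.8908
(1,0): S=129.2200. Δ = (V_up−V_dn)/(S_up−S_dn) = (6.6496−0.0000)/(152.4796−117.5902) = 0.1906. V = [p*·6.6496 + (1−p*)·0.0000]/1.14 = 4.9688. B = V − Δ·S = -19.6593.
(1,1): S=167.5600. Δ = (V_up−V_dn)/(S_up−S_dn) = (51.8908−6.6496)/(197.7208−152.4796) = 1.0000. V = [p*·51.8908 + (1−p*)·6.6496]/1.14 = 39.6389. B = V − Δ·S = -127.9211.
(0,0): S=142.0000. Δ = (V_up−V_dn)/(S_up−S_dn) = (39.6389−4.9688)/(167.5600−129.2200) = 0.9043. V = [p*·39.6389 + (1−p*)·4.9688]/1.14 = 30.2655. B = V − Δ·S = -98.1423.
Verification: the root portfolio costs Δ(0,0)·S0 + B(0,0) = 30.2655, matching V0.

(0,0): Delta=0.9043 Bond=-98.1423
(1,0): Delta=0.1906 Bond=-19.6593
(1,1): Delta=1.0000 Bond=-127.9211
V0=30.2655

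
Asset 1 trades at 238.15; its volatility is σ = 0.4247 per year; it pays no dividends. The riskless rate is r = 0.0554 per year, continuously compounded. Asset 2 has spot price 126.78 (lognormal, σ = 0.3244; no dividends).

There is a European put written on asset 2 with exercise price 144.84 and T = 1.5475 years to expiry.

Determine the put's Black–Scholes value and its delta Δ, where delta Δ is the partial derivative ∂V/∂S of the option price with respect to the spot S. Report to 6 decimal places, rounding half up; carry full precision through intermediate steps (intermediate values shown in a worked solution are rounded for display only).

price = 23.986921
Δ = -0.466447

σ√T = 0.3244·√1.5475 = 0.403549
d₁ = (ln(S/K) + (r+σ²/2)T) / (σ√T) = (ln(126.78/144.84) + (0.0554+0.3244²/2)·1.5475) / 0.403549 = (-0.133176 + 0.167157) / 0.403549 = 0.084205
d₂ = d₁ − σ√T = 0.084205 − 0.403549 = -0.319344
e^{−rT} = 0.917841
N(−d₁) = 0.466447,  N(−d₂) = 0.625267
Put price V = K·e^{−rT}·N(−d₂) − S·N(−d₁) = 83.123018 − 59.136098 = 23.986921
Δ = −N(−d₁) = -0.466447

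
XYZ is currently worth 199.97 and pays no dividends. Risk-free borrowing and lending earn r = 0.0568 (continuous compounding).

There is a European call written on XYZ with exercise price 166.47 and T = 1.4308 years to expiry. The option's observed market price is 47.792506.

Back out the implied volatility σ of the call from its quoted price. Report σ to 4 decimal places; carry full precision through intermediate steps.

sigma = 0.1608

At σ = 0.1608 the Black–Scholes value reproduces the quote:
σ√T = 0.1608·√1.4308 = 0.192343
d₁ = (ln(S/K) + (r+σ²/2)T) / (σ√T) = (ln(199.97/166.47) + (0.0568+0.1608²/2)·1.4308) / 0.192343 = (0.183352 + 0.099767) / 0.192343 = 1.471954
d₂ = d₁ − σ√T = 1.471954 − 0.192343 = 1.279612
e^{−rT} = 0.921945
N(d₁) = 0.929483,  N(d₂) = 0.899659
V = S·N(d₁) − K·e^{−rT}·N(d₂) = 185.868792 − 138.076286 = 47.792506 (the observed quote) — the price is monotone increasing in volatility, hence this σ is the only solution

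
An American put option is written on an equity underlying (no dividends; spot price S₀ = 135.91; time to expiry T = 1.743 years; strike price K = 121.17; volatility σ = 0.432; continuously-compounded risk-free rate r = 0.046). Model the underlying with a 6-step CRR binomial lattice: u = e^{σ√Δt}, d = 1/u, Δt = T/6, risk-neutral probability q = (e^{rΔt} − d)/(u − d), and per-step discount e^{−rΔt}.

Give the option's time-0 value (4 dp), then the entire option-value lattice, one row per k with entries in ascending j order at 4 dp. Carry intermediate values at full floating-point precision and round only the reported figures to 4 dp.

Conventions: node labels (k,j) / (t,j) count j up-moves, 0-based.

price = 18.3689
tree:
18.3689
27.2165 8.9442
38.9918 14.7520 2.6684
53.5790 23.7018 5.1089 0.0000
67.6190 36.6821 9.7817 0.0000 0.0000
78.7426 53.5790 18.7285 0.0000 0.0000 0.0000
87.5556 67.6190 35.8581 0.0000 0.0000 0.0000 0.0000

Δt=0.29050, u=1.26218, d=0.79228, q=0.47068, disc=e^(-rΔt)=0.98673
k=6 terminal: V=max(K-S,0) → 87.5556 67.6190 35.8581 0.0000 0.0000 0.0000 0.0000
k=5: j=0 S=42.4274 intr=78.7426 cont=77.1342 V=78.7426[EX]; j=1 S=67.5910 intr=53.5790 cont=51.9706 V=53.5790[EX]; j=2 S=107.6789 intr=13.4911 cont=18.7285 V=18.7285[hold]; j=3 S=171.5427 intr=0.0000 cont=0.0000 V=0.0000[hold]; j=4 S=273.2840 intr=0.0000 cont=0.0000 V=0.0000[hold]; j=5 S=435.3676 intr=0.0000 cont=0.0000 V=0.0000[hold]
k=4: j=0 S=53.5510 intr=67.6190 cont=66.0106 V=67.6190[EX]; j=1 S=85.3119 intr=35.8581 cont=36.6821 V=36.6821[hold]; j=2 S=135.9100 intr=0.0000 cont=9.7817 V=9.7817[hold]; j=3 S=216.5177 intr=0.0000 cont=0.0000 V=0.0000[hold]; j=4 S=344.9334 intr=0.0000 cont=0.0000 V=0.0000[hold]
k=3: j=0 S=67.5910 intr=53.5790 cont=52.3533 V=53.5790[EX]; j=1 S=107.6789 intr=13.4911 cont=23.7018 V=23.7018[hold]; j=2 S=171.5427 intr=0.0000 cont=5.1089 V=5.1089[hold]; j=3 S=273.2840 intr=0.0000 cont=0.0000 V=0.0000[hold]
k=2: j=0 S=85.3119 intr=35.8581 cont=38.9918 V=38.9918[hold]; j=1 S=135.9100 intr=0.0000 cont=14.7520 V=14.7520[hold]; j=2 S=216.5177 intr=0.0000 cont=2.6684 V=2.6684[hold]
k=1: j=0 S=107.6789 intr=13.4911 cont=27.2165 V=27.2165[hold]; j=1 S=171.5427 intr=0.0000 cont=8.9442 V=8.9442[hold]
k=0: j=0 S=135.9100 intr=0.0000 cont=18.3689 V=18.3689[hold]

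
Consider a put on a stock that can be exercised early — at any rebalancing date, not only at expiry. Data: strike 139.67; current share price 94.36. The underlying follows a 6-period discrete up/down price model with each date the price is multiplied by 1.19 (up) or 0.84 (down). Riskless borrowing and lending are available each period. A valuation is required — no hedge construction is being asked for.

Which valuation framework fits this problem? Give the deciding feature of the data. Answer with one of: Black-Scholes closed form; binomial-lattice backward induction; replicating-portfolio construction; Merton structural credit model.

framework: binomial-lattice backward induction

Key observation: the defining feature is the embedded early-exercise option across 6 discrete dates on the spot-94.36 tree; pricing the strike-139.67 put means working backward with an exercise test at every node.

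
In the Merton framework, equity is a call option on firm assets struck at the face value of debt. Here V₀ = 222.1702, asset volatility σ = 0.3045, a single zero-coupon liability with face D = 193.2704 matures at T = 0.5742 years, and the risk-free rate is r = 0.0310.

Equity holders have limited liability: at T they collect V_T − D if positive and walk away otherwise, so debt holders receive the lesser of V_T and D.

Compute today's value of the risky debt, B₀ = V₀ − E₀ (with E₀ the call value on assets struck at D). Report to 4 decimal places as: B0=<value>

Equity is a call on the firm's assets struck at D = 193.2704:
d₁ = [ln(V₀/D) + (r + σ²/2)T] / (σ√T)
   = [ln(222.1702/193.2704) + (0.0310 + 0.5·0.3045²)·0.5742] / (0.3045·√0.5742)
   = [0.139354 + 0.044420] / 0.230738 = 0.796461
d₂ = d₁ − σ√T = 0.796461 − 0.230738 = 0.565723
N(d₁) = 0.787118,  N(d₂) = 0.714209,  e^(−rT) = 0.982357
E₀ = V₀·N(d₁) − D·e^(−rT)·N(d₂)
   = 222.1702·0.787118 − 193.2704·0.982357·0.714209 = 39.274011
B₀ = V₀ − E₀ = 222.1702 − 39.274011 = 182.896189

B0=182.8962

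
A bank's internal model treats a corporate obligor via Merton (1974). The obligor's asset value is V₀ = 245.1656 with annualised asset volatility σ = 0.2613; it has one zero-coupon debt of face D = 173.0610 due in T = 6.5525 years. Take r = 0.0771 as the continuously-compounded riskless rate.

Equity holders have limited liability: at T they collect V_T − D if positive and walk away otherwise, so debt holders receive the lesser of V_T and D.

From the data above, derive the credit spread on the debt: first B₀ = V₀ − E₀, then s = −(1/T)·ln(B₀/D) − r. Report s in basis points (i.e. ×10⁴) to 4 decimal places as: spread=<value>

Apply the equity-as-call identities (strike 173.0610, horizon 6.5525 years):
d₁ = [ln(V₀/D) + (r + σ²/2)T] / (σ√T)
   = [ln(245.1656/173.0610) + (0.0771 + 0.5·0.2613²)·6.5525] / (0.2613·√6.5525)
   = [0.348290 + 0.728893] / 0.668872 = 1.610446
d₂ = d₁ − σ√T = 1.610446 − 0.668872 = 0.941575
N(d₁) = 0.946350,  N(d₂) = 0.826795,  e^(−rT) = 0.603386
E₀ = V₀·N(d₁) − D·e^(−rT)·N(d₂)
   = 245.1656·0.946350 − 173.0610·0.603386·0.826795 = 145.676333
B₀ = V₀ − E₀ = 245.1656 − 145.676333 = 99.489267
spread = −(1/T)·ln(B₀/D) − r = −(1/6.5525)·ln(99.489267/173.0610) − 0.0771 = 0.00738598
in basis points: 0.00738598 × 10⁴ = 73.8598 bp

spread=73.8598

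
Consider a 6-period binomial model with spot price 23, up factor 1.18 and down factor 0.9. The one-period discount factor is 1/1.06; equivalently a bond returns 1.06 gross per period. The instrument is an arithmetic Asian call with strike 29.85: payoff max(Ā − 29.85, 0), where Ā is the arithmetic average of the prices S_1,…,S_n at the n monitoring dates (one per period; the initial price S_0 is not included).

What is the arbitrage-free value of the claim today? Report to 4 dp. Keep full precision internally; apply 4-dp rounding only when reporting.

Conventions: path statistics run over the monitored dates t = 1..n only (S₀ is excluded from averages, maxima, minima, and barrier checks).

price = 1.3228

Set p* = 0.5714 (from d < R < u); the path-dependent value is the discounted p*-expectation over all price paths.
Enumerate all 2^6 = 64 price paths (U = up ×1.18, D = down ×0.9); each path with k up-moves has probability p*^k·(1−p*)^(6−k).
DDDDDD: Ā=16.1653, payoff=0.0000, prob=0.006196
UDDDDD: Ā=21.1945, payoff=0.0000, prob=0.008262
DUDDDD: Ā=20.1212, payoff=0.0000, prob=0.008262
UUDDDD: Ā=26.3811, payoff=0.0000, prob=0.011016
DDUDDD: Ā=19.1552, payoff=0.0000, prob=0.008262
UDUDDD: Ā=25.1145, payoff=0.0000, prob=0.011016
DUUDDD: Ā=24.0412, payoff=0.0000, prob=0.011016
UUUDDD: Ā=31.5207, payoff=1.6707, prob=0.014688
DDDUDD: Ā=18.2858, payoff=0.0000, prob=0.008262
UDDUDD: Ā=23.9747, payoff=0.0000, prob=0.011016
DUDUDD: Ā=22.9013, payoff=0.0000, prob=0.011016
UUDUDD: Ā=30.0262, payoff=0.1762, prob=0.014688
DDUUDD: Ā=21.9353, payoff=0.0000, prob=0.011016
UDUUDD: Ā=28.7596, payoff=0.0000, prob=0.014688
DUUUDD: Ā=27.6863, payoff=0.0000, prob=0.014688
UUUUDD: Ā=36.2998, payoff=6.4498, prob=0.019584
DDDDUD: Ā=17.5033, payoff=0.0000, prob=0.008262
UDDDUD: Ā=22.9488, payoff=0.0000, prob=0.011016
DUDDUD: Ā=21.8754, payoff=0.0000, prob=0.011016
UUDDUD: Ā=28.6811, payoff=0.0000, prob=0.014688
DDUDUD: Ā=20.9094, payoff=0.0000, prob=0.011016
UDUDUD: Ā=27.4146, payoff=0.0000, prob=0.014688
DUUDUD: Ā=26.3412, payoff=0.0000, prob=0.014688
UUUDUD: Ā=34.5363, payoff=4.6863, prob=0.019584
DDDUUD: Ā=20.0400, payoff=0.0000, prob=0.011016
UDDUUD: Ā=26.2747, payoff=0.0000, prob=0.014688
DUDUUD: Ā=25.2014, payoff=0.0000, prob=0.014688
UUDUUD: Ā=33.0418, payoff=3.1918, prob=0.019584
DDUUUD: Ā=24.2354, payoff=0.0000, prob=0.014688
UDUUUD: Ā=31.7753, payoff=1.9253, prob=0.019584
DUUUUD: Ā=30.7019, payoff=0.8519, prob=0.019584
UUUUUD: Ā=40.2536, payoff=10.4036, prob=0.026112
DDDDDU: Ā=16.7991, payoff=0.0000, prob=0.008262
UDDDDU: Ā=22.0255, payoff=0.0000, prob=0.011016
DUDDDU: Ā=20.9521, payoff=0.0000, prob=0.011016
UUDDDU: Ā=27.4706, payoff=0.0000, prob=0.014688
DDUDDU: Ā=19.9861, payoff=0.0000, prob=0.011016
UDUDDU: Ā=26.2040, payoff=0.0000, prob=0.014688
DUUDDU: Ā=25.1307, payoff=0.0000, prob=0.014688
UUUDDU: Ā=32.9491, payoff=3.0991, prob=0.019584
DDDUDU: Ā=19.1167, payoff=0.0000, prob=0.011016
UDDUDU: Ā=25.0642, payoff=0.0000, prob=0.014688
DUDUDU: Ā=23.9908, payoff=0.0000, prob=0.014688
UUDUDU: Ā=31.4546, payoff=1.6046, prob=0.019584
DDUUDU: Ā=23.0248, payoff=0.0000, prob=0.014688
UDUUDU: Ā=30.1881, payoff=0.3381, prob=0.019584
DUUUDU: Ā=29.1148, payoff=0.0000, prob=0.019584
UUUUDU: Ā=38.1727, payoff=8.3227, prob=0.026112
DDDDUU: Ā=18.3343, payoff=0.0000, prob=0.011016
UDDDUU: Ā=24.0383, payoff=0.0000, prob=0.014688
DUDDUU: Ā=22.9649, payoff=0.0000, prob=0.014688
UUDDUU: Ā=30.1096, payoff=0.2596, prob=0.019584
DDUDUU: Ā=21.9989, payoff=0.0000, prob=0.014688
UDUDUU: Ā=28.8430, payoff=0.0000, prob=0.019584
DUUDUU: Ā=27.7697, payoff=0.0000, prob=0.019584
UUUDUU: Ā=36.4092, payoff=6.5592, prob=0.026112
DDDUUU: Ā=21.1295, payoff=0.0000, prob=0.014688
UDDUUU: Ā=27.7032, payoff=0.0000, prob=0.019584
DUDUUU: Ā=26.6298, payoff=0.0000, prob=0.019584
UUDUUU: Ā=34.9147, payoff=5.0647, prob=0.026112
DDUUUU: Ā=25.6638, payoff=0.0000, prob=0.019584
UDUUUU: Ā=33.6481, payoff=3.7981, prob=0.026112
DUUUUU: Ā=32.5748, payoff=2.7248, prob=0.026112
UUUUUU: Ā=42.7092, payoff=12.8592, prob=0.034815
Price = Σ prob·payoff / R^6 = 1.876439 / 1.418519 = 1.3228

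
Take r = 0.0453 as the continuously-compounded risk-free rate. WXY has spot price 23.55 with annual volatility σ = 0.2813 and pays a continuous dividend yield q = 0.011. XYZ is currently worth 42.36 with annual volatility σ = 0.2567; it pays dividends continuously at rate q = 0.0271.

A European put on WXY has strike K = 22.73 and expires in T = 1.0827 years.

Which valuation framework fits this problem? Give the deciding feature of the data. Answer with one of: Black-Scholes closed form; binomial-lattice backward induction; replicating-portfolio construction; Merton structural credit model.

Key observation: the instrument is a plain European put (strike 22.73) on a lognormal asset; the exact continuous-time formula applies directly.

framework: Black-Scholes closed form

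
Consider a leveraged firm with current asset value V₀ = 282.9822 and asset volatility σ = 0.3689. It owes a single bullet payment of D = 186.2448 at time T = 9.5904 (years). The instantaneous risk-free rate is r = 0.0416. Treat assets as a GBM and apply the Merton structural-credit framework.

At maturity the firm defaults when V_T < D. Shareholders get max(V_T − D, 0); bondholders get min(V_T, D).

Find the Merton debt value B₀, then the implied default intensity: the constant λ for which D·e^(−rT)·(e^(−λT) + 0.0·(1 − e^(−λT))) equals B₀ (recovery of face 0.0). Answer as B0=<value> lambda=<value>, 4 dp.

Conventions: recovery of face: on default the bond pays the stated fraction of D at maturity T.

Apply the equity-as-call identities (strike 186.2448, horizon 9.5904 years):
d₁ = [ln(V₀/D) + (r + σ²/2)T] / (σ√T)
   = [ln(282.9822/186.2448) + (0.0416 + 0.5·0.3689²)·9.5904] / (0.3689·√9.5904)
   = [0.418322 + 1.051526] / 1.142423 = 1.286606
d₂ = d₁ − σ√T = 1.286606 − 1.142423 = 0.144182
N(d₁) = 0.900884,  N(d₂) = 0.557322,  e^(−rT) = 0.671017
E₀ = V₀·N(d₁) − D·e^(−rT)·N(d₂)
   = 282.9822·0.900884 − 186.2448·0.671017·0.557322 = 185.283742
B₀ = V₀ − E₀ = 282.9822 − 185.283742 = 97.698458
e^(−λT) = (B₀·e^(rT)/D − 0)/(1 − 0) = (97.6985·1.490275/186.2448 − 0)/1 = 0.78175406
λ = −ln(0.78175406)/9.5904 = 0.025673

B0=97.6985 lambda=0.0257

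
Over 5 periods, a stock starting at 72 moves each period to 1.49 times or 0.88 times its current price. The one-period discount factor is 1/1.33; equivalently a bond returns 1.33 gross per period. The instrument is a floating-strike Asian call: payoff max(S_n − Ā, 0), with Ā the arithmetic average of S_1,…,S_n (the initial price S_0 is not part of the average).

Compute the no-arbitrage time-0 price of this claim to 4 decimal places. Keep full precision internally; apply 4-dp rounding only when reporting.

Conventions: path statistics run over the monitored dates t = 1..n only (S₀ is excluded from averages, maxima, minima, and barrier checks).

price = 28.0019

With p* = (R−d)/(u−d) = 0.7377, sum probability × payoff across the paths and divide by R^5.
Enumerate all 2^5 = 32 price paths (U = up ×1.49, D = down ×0.88); each path with k up-moves has probability p*^k·(1−p*)^(5−k).
DDDDD: Ā=49.8715, payoff=0.0000, prob=0.001242
UDDDD: Ā=84.4415, payoff=0.0000, prob=0.003492
DUDDD: Ā=75.6575, payoff=0.0000, prob=0.003492
UUDDD: Ā=128.1020, payoff=0.0000, prob=0.009821
DDUDD: Ā=67.9276, payoff=0.0000, prob=0.003492
UDUDD: Ā=115.0138, payoff=0.0000, prob=0.009821
DUUDD: Ā=106.2298, payoff=2.7016, prob=0.009821
UUUDD: Ā=179.8664, payoff=4.5743, prob=0.027620
DDDUD: Ā=61.1253, payoff=3.2100, prob=0.003492
UDDUD: Ā=103.4962, payoff=5.4352, prob=0.009821
DUDUD: Ā=94.7122, payoff=14.2192, prob=0.009821
UUDUD: Ā=160.3650, payoff=24.0756, prob=0.027620
DDUUD: Ā=86.9823, payoff=21.9491, prob=0.009821
UDUUD: Ā=147.2768, payoff=37.1638, prob=0.027620
DUUUD: Ā=138.4928, payoff=45.9478, prob=0.027620
UUUUD: Ā=234.4936, payoff=77.7980, prob=0.077682
DDDDU: Ā=55.1392, payoff=9.1961, prob=0.003492
UDDDU: Ā=93.3607, payoff=15.5706, prob=0.009821
DUDDU: Ā=84.5767, payoff=24.3546, prob=0.009821
UUDDU: Ā=143.2038, payoff=41.2368, prob=0.027620
DDUDU: Ā=76.8468, payoff=32.0846, prob=0.009821
UDUDU: Ā=130.1157, payoff=54.3250, prob=0.027620
DUUDU: Ā=121.3317, payoff=63.1090, prob=0.027620
UUUDU: Ā=205.4365, payoff=106.8550, prob=0.077682
DDDUU: Ā=70.0445, payoff=38.8869, prob=0.009821
UDDUU: Ā=118.5981, payoff=65.8426, prob=0.027620
DUDUU: Ā=109.8141, payoff=74.6266, prob=0.027620
UUDUU: Ā=185.9352, payoff=126.3564, prob=0.077682
DDUUU: Ā=102.0842, payoff=82.3565, prob=0.027620
UDUUU: Ā=172.8470, payoff=139.4445, prob=0.077682
DUUUU: Ā=164.0630, payoff=148.2285, prob=0.077682
UUUUU: Ā=277.7885, payoff=250.9778, prob=0.218481
Price = Σ prob·payoff / R^5 = 116.532172 / 4.161580 = 28.0019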